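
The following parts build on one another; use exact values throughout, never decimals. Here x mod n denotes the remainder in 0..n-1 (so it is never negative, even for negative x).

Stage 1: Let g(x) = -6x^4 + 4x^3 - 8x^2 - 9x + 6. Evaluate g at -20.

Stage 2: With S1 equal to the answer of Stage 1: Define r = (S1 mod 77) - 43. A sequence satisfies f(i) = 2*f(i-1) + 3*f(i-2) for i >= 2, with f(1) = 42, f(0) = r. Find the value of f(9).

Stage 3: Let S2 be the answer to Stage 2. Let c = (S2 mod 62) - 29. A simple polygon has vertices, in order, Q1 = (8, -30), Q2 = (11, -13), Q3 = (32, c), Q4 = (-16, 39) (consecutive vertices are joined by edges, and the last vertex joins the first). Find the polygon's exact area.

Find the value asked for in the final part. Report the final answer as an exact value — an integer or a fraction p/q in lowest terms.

2193/2

Stage 1: -6*(-20)^4 + 4*(-20)^3 - 8*(-20)^2 - 9*(-20)^1 + 6 = (-960000) + (-32000) + (-3200) + (180) + (6) = -995014; answer -995014
Stage 2: S1 = -995014; r = 14; f(2) = 2*(42) + 3*(14) = 126; iterating: f(2)=126, f(3)=378, f(4)=1134, f(5)=3402, f(6)=10206, f(7)=30618, f(8)=91854, f(9)=275562; answer 275562
Stage 3: S2 = 275562; c = 5; cross terms: (8*-13 - 11*-30)=226, (11*5 - 32*-13)=471, (32*39 - -16*5)=1328, (-16*-30 - 8*39)=168; twice the area = |2193| = 2193; area = 2193/2; answer 2193/2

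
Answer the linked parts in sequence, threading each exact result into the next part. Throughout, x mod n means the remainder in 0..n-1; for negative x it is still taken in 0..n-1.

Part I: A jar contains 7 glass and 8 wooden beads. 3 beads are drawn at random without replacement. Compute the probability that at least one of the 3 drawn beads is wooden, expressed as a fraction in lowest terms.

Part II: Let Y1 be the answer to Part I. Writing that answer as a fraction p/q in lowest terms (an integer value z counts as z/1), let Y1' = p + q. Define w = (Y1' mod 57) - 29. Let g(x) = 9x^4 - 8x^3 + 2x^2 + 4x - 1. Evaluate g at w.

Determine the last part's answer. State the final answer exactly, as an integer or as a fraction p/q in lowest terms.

Part I: total draws C(15,3) = 455; complement C(7,3) = 35; favorable 455 - 35 = 420; P = 12/13; answer 12/13
Part II: Y1 = 12/13; threaded value p + q = 25; w = -4; 9*(-4)^4 - 8*(-4)^3 + 2*(-4)^2 + 4*(-4)^1 - 1 = (2304) + (512) + (32) + (-16) + (-1) = 2831; answer 2831

2831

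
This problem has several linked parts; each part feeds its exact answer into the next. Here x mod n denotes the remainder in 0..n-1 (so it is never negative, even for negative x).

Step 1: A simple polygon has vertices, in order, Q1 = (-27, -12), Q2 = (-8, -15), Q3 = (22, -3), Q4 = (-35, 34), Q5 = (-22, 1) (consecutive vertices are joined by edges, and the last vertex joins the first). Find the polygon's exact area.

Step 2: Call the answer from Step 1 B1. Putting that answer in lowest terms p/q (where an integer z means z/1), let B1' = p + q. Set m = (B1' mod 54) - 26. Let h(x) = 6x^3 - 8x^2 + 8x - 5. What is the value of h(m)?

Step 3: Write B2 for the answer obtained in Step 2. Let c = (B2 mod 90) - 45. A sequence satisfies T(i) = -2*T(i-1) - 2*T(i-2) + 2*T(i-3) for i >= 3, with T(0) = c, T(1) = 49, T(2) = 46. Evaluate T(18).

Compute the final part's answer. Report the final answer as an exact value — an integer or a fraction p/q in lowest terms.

Step 1: cross terms: (-27*-15 - -8*-12)=309, (-8*-3 - 22*-15)=354, (22*34 - -35*-3)=643, (-35*1 - -22*34)=713, (-22*-12 - -27*1)=291; twice the area = |2310| = 2310; area = 1155; answer 1155
Step 2: B1 = 1155; threaded value p + q = 1156; m = -4; 6*(-4)^3 - 8*(-4)^2 + 8*(-4)^1 - 5 = (-384) + (-128) + (-32) + (-5) = -549; answer -549
Step 3: B2 = -549; c = 36; T(3) = -2*(46) - 2*(49) + 2*(36) = -118; iterating: T(3)=-118, T(4)=242, T(5)=-156, T(6)=-408, T(7)=1612, T(8)=-2720, T(9)=1400, T(10)=5864, T(11)=-19968, T(12)=31008, T(13)=-10352, T(14)=-81248, T(15)=245216, T(16)=-348640, T(17)=44352, T(18)=1099008; answer 1099008

1099008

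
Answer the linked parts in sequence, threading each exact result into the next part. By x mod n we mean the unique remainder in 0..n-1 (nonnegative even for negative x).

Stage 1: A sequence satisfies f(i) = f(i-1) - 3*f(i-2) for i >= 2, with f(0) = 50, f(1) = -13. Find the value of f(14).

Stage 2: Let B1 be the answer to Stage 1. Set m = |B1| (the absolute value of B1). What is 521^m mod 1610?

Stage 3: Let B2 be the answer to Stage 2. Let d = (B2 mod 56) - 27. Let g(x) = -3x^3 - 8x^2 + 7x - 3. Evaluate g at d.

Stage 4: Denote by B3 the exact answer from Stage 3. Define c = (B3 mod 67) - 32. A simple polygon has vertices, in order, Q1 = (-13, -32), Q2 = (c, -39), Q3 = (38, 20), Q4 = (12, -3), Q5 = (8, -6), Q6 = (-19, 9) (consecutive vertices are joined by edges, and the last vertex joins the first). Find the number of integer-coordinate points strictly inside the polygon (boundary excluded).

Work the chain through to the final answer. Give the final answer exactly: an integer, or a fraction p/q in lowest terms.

Stage 1: f(2) = 1*(-13) - 3*(50) = -163; iterating: f(2)=-163, f(3)=-124, f(4)=365, f(5)=737, f(6)=-358, f(7)=-2569, f(8)=-1495, f(9)=6212, f(10)=10697, f(11)=-7939, f(12)=-40030, f(13)=-16213, f(14)=103877; answer 103877
Stage 2: B1 = 103877; m = 103877; squarings mod 1610: 521^1=521, 521^2=961, 521^4=991, 521^8=1591, 521^16=361, 521^32=1521, 521^64=1481, 521^128=541, 521^256=1271, 521^512=611, 521^1024=1411, 521^2048=961, 521^4096=991, 521^8192=1591, 521^16384=361, 521^32768=1521, 521^65536=1481; 521^103877 = 521^1 * 521^4 * 521^64 * 521^128 * 521^256 * 521^1024 * 521^4096 * 521^32768 * 521^65536 = 481 (mod 1610); answer 481
Stage 3: B2 = 481; d = 6; -3*(6)^3 - 8*(6)^2 + 7*(6)^1 - 3 = (-648) + (-288) + (42) + (-3) = -897; answer -897
Stage 4: B3 = -897; c = 9; cross terms: (-13*-39 - 9*-32)=795, (9*20 - 38*-39)=1662, (38*-3 - 12*20)=-354, (12*-6 - 8*-3)=-48, (8*9 - -19*-6)=-42, (-19*-32 - -13*9)=725; twice the area = |2738| = 2738; area = 1369; boundary points = 1 + 1 + 1 + 1 + 3 + 1 = 8; strictly interior points = area - boundary/2 + 1 = 1366; answer 1366

1366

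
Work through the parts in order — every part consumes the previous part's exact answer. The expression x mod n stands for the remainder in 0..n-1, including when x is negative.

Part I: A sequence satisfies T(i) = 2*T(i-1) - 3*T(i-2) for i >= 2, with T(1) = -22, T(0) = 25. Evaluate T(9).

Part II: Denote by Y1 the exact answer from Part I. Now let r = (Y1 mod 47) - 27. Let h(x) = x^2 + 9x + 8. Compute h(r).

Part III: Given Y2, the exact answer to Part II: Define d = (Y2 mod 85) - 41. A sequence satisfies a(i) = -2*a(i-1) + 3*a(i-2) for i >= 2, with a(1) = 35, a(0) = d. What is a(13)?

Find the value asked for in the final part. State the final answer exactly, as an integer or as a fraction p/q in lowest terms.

Part I: T(2) = 2*(-22) - 3*(25) = -119; iterating: T(2)=-119, T(3)=-172, T(4)=13, T(5)=542, T(6)=1045, T(7)=464, T(8)=-2207, T(9)=-5806; answer -5806
Part II: Y1 = -5806; r = -5; 1*(-5)^2 + 9*(-5)^1 + 8 = (25) + (-45) + (8) = -12; answer -12
Part III: Y2 = -12; d = 32; a(2) = -2*(35) + 3*(32) = 26; iterating: a(2)=26, a(3)=53, a(4)=-28, a(5)=215, a(6)=-514, a(7)=1673, a(8)=-4888, a(9)=14795, a(10)=-44254, a(11)=132893, a(12)=-398548, a(13)=1195775; answer 1195775

1195775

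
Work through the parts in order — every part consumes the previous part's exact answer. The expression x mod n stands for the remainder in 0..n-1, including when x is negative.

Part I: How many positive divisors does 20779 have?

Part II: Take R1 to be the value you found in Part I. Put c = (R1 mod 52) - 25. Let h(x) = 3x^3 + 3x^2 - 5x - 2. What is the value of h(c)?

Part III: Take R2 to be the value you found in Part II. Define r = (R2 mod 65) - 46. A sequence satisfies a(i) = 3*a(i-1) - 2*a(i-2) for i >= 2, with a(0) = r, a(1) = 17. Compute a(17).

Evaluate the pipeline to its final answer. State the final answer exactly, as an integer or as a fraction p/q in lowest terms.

3932117

Part I: 20779 = 11 * 1889; number of divisors = (1+1) * (1+1) = 4; answer 4
Part II: R1 = 4; c = -21; 3*(-21)^3 + 3*(-21)^2 - 5*(-21)^1 - 2 = (-27783) + (1323) + (105) + (-2) = -26357; answer -26357
Part III: R2 = -26357; r = -13; a(2) = 3*(17) - 2*(-13) = 77; iterating: a(2)=77, a(3)=197, a(4)=437, a(5)=917, a(6)=1877, a(7)=3797, a(8)=7637, a(9)=15317, a(10)=30677, a(11)=61397, a(12)=122837, a(13)=245717, a(14)=491477, a(15)=982997, a(16)=1966037, a(17)=3932117; answer 3932117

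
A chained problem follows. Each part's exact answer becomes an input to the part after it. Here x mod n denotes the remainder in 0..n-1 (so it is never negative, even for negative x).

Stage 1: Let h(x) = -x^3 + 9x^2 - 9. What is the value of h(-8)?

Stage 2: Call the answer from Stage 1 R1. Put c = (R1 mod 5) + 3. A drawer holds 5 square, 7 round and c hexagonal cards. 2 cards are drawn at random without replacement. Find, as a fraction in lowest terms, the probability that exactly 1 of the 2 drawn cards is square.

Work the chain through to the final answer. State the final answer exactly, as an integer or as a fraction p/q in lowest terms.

70/171

Stage 1: -1*(-8)^3 + 9*(-8)^2 - 9 = (512) + (576) + (-9) = 1079; answer 1079
Stage 2: R1 = 1079; c = 7; total draws C(19,2) = 171; favorable C(5,1)*C(14,1) = 70; P = 70/171; answer 70/171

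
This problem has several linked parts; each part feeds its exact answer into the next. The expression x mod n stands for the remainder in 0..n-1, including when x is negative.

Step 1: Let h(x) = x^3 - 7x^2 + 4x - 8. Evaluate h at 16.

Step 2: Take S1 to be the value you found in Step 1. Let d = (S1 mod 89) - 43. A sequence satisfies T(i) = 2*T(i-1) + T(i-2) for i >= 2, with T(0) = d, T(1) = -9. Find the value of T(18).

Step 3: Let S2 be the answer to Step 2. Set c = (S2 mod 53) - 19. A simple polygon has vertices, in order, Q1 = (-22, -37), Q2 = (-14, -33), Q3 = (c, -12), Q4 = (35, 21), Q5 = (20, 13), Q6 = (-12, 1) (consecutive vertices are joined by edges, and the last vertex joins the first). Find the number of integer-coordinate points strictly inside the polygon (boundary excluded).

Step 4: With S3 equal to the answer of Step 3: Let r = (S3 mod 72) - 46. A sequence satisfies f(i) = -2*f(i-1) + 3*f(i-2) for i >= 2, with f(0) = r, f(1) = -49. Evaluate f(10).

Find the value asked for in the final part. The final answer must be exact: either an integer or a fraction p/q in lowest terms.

Step 1: 1*(16)^3 - 7*(16)^2 + 4*(16)^1 - 8 = (4096) + (-1792) + (64) + (-8) = 2360; answer 2360
Step 2: S1 = 2360; d = 3; T(2) = 2*(-9) + 1*(3) = -15; iterating: T(2)=-15, T(3)=-39, T(4)=-93, T(5)=-225, T(6)=-543, T(7)=-1311, T(8)=-3165, T(9)=-7641, T(10)=-18447, T(11)=-44535, T(12)=-107517, T(13)=-259569, T(14)=-626655, T(15)=-1512879, T(16)=-3652413, T(17)=-8817705, T(18)=-21287823; answer -21287823
Step 3: S2 = -21287823; c = 32; cross terms: (-22*-33 - -14*-37)=208, (-14*-12 - 32*-33)=1224, (32*21 - 35*-12)=1092, (35*13 - 20*21)=35, (20*1 - -12*13)=176, (-12*-37 - -22*1)=466; twice the area = |3201| = 3201; area = 3201/2; boundary points = 4 + 1 + 3 + 1 + 4 + 2 = 15; strictly interior points = area - boundary/2 + 1 = 1594; answer 1594
Step 4: S3 = 1594; r = -36; f(2) = -2*(-49) + 3*(-36) = -10; iterating: f(2)=-10, f(3)=-127, f(4)=224, f(5)=-829, f(6)=2330, f(7)=-7147, f(8)=21284, f(9)=-64009, f(10)=191870; answer 191870

191870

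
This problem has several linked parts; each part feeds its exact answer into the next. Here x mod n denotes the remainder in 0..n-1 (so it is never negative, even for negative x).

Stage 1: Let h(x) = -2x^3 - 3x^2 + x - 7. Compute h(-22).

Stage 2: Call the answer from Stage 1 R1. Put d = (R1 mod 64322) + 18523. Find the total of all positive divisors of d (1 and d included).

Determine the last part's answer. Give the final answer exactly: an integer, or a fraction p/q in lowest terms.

Stage 1: -2*(-22)^3 - 3*(-22)^2 + 1*(-22)^1 - 7 = (21296) + (-1452) + (-22) + (-7) = 19815; answer 19815
Stage 2: R1 = 19815; d = 38338; 38338 = 2 * 29 * 661; sigma = (1 + 2) * (1 + 29) * (1 + 661) = 3 * 30 * 662 = 59580; answer 59580

59580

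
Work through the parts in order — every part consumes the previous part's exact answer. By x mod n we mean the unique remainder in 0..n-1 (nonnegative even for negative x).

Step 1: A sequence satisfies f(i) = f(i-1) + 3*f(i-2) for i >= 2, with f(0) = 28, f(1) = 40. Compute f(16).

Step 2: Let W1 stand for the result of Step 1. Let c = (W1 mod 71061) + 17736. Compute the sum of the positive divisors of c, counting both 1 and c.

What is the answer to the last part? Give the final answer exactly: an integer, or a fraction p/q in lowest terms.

98928

Step 1: f(2) = 1*(40) + 3*(28) = 124; iterating: f(2)=124, f(3)=244, f(4)=616, f(5)=1348, f(6)=3196, f(7)=7240, f(8)=16828, f(9)=38548, f(10)=89032, f(11)=204676, f(12)=471772, f(13)=1085800, f(14)=2501116, f(15)=5758516, f(16)=13261864; answer 13261864
Step 2: W1 = 13261864; c = 62254; 62254 = 2 * 17 * 1831; sigma = (1 + 2) * (1 + 17) * (1 + 1831) = 3 * 18 * 1832 = 98928; answer 98928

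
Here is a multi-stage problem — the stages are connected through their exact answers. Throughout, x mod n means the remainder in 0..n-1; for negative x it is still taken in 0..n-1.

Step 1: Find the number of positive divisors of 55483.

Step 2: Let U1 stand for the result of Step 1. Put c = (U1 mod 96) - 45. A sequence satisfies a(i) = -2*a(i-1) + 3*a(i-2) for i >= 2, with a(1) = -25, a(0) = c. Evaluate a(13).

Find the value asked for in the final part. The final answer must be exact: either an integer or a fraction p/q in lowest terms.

Step 1: 55483 = 113 * 491; number of divisors = (1+1) * (1+1) = 4; answer 4
Step 2: U1 = 4; c = -41; a(2) = -2*(-25) + 3*(-41) = -73; iterating: a(2)=-73, a(3)=71, a(4)=-361, a(5)=935, a(6)=-2953, a(7)=8711, a(8)=-26281, a(9)=78695, a(10)=-236233, a(11)=708551, a(12)=-2125801, a(13)=6377255; answer 6377255

6377255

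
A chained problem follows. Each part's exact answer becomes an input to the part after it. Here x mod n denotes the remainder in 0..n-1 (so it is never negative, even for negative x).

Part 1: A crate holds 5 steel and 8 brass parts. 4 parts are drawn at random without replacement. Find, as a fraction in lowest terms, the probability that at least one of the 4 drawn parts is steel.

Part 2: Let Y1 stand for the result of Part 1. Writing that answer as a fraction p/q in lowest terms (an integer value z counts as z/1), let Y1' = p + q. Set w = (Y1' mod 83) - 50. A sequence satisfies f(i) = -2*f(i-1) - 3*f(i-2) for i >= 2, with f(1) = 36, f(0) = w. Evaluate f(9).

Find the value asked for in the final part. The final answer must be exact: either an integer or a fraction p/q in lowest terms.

Part 1: total draws C(13,4) = 715; complement C(8,4) = 70; favorable 715 - 70 = 645; P = 129/143; answer 129/143
Part 2: Y1 = 129/143; threaded value p + q = 272; w = -27; f(2) = -2*(36) - 3*(-27) = 9; iterating: f(2)=9, f(3)=-126, f(4)=225, f(5)=-72, f(6)=-531, f(7)=1278, f(8)=-963, f(9)=-1908; answer -1908

-1908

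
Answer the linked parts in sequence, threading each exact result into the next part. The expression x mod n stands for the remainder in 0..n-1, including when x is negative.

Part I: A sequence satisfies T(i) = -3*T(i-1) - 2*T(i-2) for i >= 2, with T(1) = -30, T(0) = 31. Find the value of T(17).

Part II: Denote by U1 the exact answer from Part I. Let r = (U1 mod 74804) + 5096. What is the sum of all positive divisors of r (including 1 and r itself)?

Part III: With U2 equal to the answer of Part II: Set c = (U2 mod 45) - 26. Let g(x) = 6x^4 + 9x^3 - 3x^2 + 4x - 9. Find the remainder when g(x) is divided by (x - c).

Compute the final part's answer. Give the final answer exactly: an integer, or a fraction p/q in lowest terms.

Part I: T(2) = -3*(-30) - 2*(31) = 28; iterating: T(2)=28, T(3)=-24, T(4)=16, T(5)=0, T(6)=-32, T(7)=96, T(8)=-224, T(9)=480, T(10)=-992, T(11)=2016, T(12)=-4064, T(13)=8160, T(14)=-16352, T(15)=32736, T(16)=-65504, T(17)=131040; answer 131040
Part II: U1 = 131040; r = 61332; 61332 = 2^2 * 3 * 19 * 269; sigma = (1 + 2 + 4) * (1 + 3) * (1 + 19) * (1 + 269) = 7 * 4 * 20 * 270 = 151200; answer 151200
Part III: U2 = 151200; c = -26; remainder = value at the root: 6*(-26)^4 + 9*(-26)^3 - 3*(-26)^2 + 4*(-26)^1 - 9 = (2741856) + (-158184) + (-2028) + (-104) + (-9) = 2581531; answer 2581531

2581531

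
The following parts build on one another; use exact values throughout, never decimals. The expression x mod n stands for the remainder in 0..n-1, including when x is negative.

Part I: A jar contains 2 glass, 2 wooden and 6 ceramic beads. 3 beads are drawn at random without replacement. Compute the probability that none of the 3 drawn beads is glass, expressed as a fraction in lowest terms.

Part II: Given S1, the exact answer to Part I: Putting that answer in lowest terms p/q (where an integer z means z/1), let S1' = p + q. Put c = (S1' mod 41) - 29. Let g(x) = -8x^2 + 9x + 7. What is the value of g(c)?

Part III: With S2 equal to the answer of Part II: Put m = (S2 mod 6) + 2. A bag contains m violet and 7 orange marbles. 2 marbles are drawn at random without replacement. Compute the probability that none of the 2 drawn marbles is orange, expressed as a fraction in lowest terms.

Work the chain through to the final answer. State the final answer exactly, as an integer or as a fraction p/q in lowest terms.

Part I: total draws C(10,3) = 120; favorable C(8,3) = 56; P = 7/15; answer 7/15
Part II: S1 = 7/15; threaded value p + q = 22; c = -7; -8*(-7)^2 + 9*(-7)^1 + 7 = (-392) + (-63) + (7) = -448; answer -448
Part III: S2 = -448; m = 4; total draws C(11,2) = 55; favorable C(4,2) = 6; P = 6/55; answer 6/55

6/55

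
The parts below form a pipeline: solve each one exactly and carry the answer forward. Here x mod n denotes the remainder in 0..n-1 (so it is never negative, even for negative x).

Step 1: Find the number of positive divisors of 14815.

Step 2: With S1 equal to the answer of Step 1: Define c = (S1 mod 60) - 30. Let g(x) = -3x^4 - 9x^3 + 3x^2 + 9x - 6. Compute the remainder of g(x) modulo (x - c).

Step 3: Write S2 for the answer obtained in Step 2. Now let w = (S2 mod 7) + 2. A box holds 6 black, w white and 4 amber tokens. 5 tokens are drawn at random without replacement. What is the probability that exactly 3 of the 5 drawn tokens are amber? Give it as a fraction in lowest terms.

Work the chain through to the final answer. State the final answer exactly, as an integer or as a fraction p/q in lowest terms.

90/1001

Step 1: 14815 = 5 * 2963; number of divisors = (1+1) * (1+1) = 4; answer 4
Step 2: S1 = 4; c = -26; remainder = value at the root: -3*(-26)^4 - 9*(-26)^3 + 3*(-26)^2 + 9*(-26)^1 - 6 = (-1370928) + (158184) + (2028) + (-234) + (-6) = -1210956; answer -1210956
Step 3: S2 = -1210956; w = 4; total draws C(14,5) = 2002; favorable C(4,3)*C(10,2) = 180; P = 90/1001; answer 90/1001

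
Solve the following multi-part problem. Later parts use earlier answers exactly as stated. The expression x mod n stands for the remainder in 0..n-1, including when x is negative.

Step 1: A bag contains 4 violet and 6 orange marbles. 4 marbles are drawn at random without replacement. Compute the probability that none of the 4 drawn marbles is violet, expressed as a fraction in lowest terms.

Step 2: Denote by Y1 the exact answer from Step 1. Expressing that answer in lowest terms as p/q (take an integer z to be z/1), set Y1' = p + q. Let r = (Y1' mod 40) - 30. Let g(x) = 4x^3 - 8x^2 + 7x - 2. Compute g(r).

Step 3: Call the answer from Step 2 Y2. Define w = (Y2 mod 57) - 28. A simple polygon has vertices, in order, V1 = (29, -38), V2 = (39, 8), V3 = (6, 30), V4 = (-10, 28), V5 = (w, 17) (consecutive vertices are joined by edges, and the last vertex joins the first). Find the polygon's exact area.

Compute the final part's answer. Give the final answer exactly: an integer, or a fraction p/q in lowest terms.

Step 1: total draws C(10,4) = 210; favorable C(6,4) = 15; P = 1/14; answer 1/14
Step 2: Y1 = 1/14; threaded value p + q = 15; r = -15; 4*(-15)^3 - 8*(-15)^2 + 7*(-15)^1 - 2 = (-13500) + (-1800) + (-105) + (-2) = -15407; answer -15407
Step 3: Y2 = -15407; w = 12; cross terms: (29*8 - 39*-38)=1714, (39*30 - 6*8)=1122, (6*28 - -10*30)=468, (-10*17 - 12*28)=-506, (12*-38 - 29*17)=-949; twice the area = |1849| = 1849; area = 1849/2; answer 1849/2

1849/2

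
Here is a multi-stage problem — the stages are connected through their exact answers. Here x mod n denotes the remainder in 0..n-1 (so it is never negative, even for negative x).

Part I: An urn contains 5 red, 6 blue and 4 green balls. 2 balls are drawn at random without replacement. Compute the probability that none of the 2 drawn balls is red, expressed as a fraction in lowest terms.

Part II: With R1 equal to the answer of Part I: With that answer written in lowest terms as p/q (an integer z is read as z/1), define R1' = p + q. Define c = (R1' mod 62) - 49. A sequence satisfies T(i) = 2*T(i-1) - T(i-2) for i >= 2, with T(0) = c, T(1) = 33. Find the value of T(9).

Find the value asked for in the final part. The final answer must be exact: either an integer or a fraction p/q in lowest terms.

Part I: total draws C(15,2) = 105; favorable C(10,2) = 45; P = 3/7; answer 3/7
Part II: R1 = 3/7; threaded value p + q = 10; c = -39; T(2) = 2*(33) - 1*(-39) = 105; iterating: T(2)=105, T(3)=177, T(4)=249, T(5)=321, T(6)=393, T(7)=465, T(8)=537, T(9)=609; answer 609

609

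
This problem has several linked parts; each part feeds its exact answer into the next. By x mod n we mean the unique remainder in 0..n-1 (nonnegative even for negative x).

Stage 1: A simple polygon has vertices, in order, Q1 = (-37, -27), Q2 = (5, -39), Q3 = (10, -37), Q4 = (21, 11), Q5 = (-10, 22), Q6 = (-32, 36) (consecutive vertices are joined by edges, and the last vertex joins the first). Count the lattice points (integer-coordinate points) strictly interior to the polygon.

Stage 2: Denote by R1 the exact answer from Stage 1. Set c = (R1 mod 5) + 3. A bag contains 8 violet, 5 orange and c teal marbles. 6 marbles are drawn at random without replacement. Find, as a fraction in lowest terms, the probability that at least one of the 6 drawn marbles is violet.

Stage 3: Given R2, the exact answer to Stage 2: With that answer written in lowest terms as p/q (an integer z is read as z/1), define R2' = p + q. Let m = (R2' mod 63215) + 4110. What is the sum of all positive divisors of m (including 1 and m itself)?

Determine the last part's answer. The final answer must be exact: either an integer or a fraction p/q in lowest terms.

6144

Stage 1: cross terms: (-37*-39 - 5*-27)=1578, (5*-37 - 10*-39)=205, (10*11 - 21*-37)=887, (21*22 - -10*11)=572, (-10*36 - -32*22)=344, (-32*-27 - -37*36)=2196; twice the area = |5782| = 5782; area = 2891; boundary points = 6 + 1 + 1 + 1 + 2 + 1 = 12; strictly interior points = area - boundary/2 + 1 = 2886; answer 2886
Stage 2: R1 = 2886; c = 4; total draws C(17,6) = 12376; complement C(9,6) = 84; favorable 12376 - 84 = 12292; P = 439/442; answer 439/442
Stage 3: R2 = 439/442; threaded value p + q = 881; m = 4991; 4991 = 7 * 23 * 31; sigma = (1 + 7) * (1 + 23) * (1 + 31) = 8 * 24 * 32 = 6144; answer 6144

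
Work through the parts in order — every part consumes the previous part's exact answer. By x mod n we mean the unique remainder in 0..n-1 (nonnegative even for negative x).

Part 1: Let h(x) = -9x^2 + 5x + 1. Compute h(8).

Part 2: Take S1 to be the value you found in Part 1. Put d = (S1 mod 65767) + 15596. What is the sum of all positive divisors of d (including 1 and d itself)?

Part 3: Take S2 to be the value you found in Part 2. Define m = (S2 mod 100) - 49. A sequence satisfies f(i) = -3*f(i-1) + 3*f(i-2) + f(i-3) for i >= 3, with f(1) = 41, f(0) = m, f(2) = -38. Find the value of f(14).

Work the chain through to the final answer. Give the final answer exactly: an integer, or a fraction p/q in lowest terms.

Part 1: -9*(8)^2 + 5*(8)^1 + 1 = (-576) + (40) + (1) = -535; answer -535
Part 2: S1 = -535; d = 80828; 80828 = 2^2 * 11^2 * 167; sigma = (1 + 2 + 4) * (1 + 11 + 121) * (1 + 167) = 7 * 133 * 168 = 156408; answer 156408
Part 3: S2 = 156408; m = -41; f(3) = -3*(-38) + 3*(41) + 1*(-41) = 196; iterating: f(3)=196, f(4)=-661, f(5)=2533, f(6)=-9386, f(7)=35096, f(8)=-130913, f(9)=488641, f(10)=-1823566, f(11)=6805708, f(12)=-25399181, f(13)=94791101, f(14)=-353765138; answer -353765138

-353765138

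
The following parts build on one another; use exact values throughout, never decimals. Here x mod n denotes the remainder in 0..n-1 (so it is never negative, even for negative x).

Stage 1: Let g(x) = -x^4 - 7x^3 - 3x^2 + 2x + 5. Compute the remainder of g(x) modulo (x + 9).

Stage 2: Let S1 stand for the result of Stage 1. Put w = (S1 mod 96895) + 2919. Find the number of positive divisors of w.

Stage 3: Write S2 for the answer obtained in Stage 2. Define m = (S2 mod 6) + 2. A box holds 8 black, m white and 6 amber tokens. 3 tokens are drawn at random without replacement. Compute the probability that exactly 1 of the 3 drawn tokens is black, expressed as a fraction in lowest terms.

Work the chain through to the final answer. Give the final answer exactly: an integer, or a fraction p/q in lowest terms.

Stage 1: remainder = value at the root: -1*(-9)^4 - 7*(-9)^3 - 3*(-9)^2 + 2*(-9)^1 + 5 = (-6561) + (5103) + (-243) + (-18) + (5) = -1714; answer -1714
Stage 2: S1 = -1714; w = 98100; 98100 = 2^2 * 3^2 * 5^2 * 109; number of divisors = (2+1) * (2+1) * (2+1) * (1+1) = 54; answer 54
Stage 3: S2 = 54; m = 2; total draws C(16,3) = 560; favorable C(8,1)*C(8,2) = 224; P = 2/5; answer 2/5

2/5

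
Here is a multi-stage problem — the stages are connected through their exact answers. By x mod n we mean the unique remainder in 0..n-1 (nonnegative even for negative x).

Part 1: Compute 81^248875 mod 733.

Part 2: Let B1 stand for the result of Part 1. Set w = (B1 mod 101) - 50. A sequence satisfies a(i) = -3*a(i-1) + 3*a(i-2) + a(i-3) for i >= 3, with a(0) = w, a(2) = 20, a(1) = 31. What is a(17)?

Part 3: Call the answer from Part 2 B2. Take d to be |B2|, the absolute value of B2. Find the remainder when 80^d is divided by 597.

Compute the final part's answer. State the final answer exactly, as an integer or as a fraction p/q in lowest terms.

Part 1: squarings mod 733: 81^1=81, 81^2=697, 81^4=563, 81^8=313, 81^16=480, 81^32=238, 81^64=203, 81^128=161, 81^256=266, 81^512=388, 81^1024=279, 81^2048=143, 81^4096=658, 81^8192=494, 81^16384=680, 81^32768=610, 81^65536=469, 81^131072=61; 81^248875 = 81^1 * 81^2 * 81^8 * 81^32 * 81^1024 * 81^2048 * 81^16384 * 81^32768 * 81^65536 * 81^131072 = 719 (mod 733); answer 719
Part 2: B1 = 719; w = -38; a(3) = -3*(20) + 3*(31) + 1*(-38) = -5; iterating: a(3)=-5, a(4)=106, a(5)=-313, a(6)=1252, a(7)=-4589, a(8)=17210, a(9)=-64145, a(10)=239476, a(11)=-893653, a(12)=3335242, a(13)=-12447209, a(14)=46453700, a(15)=-173367485, a(16)=647016346, a(17)=-2414697793; answer -2414697793
Part 3: B2 = -2414697793; d = 2414697793; squarings mod 597: 80^1=80, 80^2=430, 80^4=427, 80^8=244, 80^16=433, 80^32=31, 80^64=364, 80^128=559, 80^256=250, 80^512=412, 80^1024=196, 80^2048=208, 80^4096=280, 80^8192=193, 80^16384=235, 80^32768=301, 80^65536=454, 80^131072=151, 80^262144=115, 80^524288=91, 80^1048576=520, 80^2097152=556, 80^4194304=487, 80^8388608=160, 80^16777216=526, 80^33554432=265, 80^67108864=376, 80^134217728=484, 80^268435456=232, 80^536870912=94, 80^1073741824=478, 80^2147483648=430; 80^2414697793 = 80^1 * 80^64 * 80^256 * 80^1024 * 80^2048 * 80^4096 * 80^16384 * 80^65536 * 80^262144 * 80^524288 * 80^2097152 * 80^4194304 * 80^8388608 * 80^16777216 * 80^33554432 * 80^67108864 * 80^134217728 * 80^2147483648 = 209 (mod 597); answer 209

209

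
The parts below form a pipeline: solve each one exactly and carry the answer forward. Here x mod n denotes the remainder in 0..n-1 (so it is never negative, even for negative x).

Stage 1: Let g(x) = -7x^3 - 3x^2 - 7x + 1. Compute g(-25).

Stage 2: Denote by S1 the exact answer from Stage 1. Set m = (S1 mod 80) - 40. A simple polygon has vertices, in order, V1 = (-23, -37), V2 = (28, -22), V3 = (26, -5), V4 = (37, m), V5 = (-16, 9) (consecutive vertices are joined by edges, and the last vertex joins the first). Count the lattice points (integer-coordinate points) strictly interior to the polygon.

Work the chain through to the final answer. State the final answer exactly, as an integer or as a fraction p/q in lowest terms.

Stage 1: -7*(-25)^3 - 3*(-25)^2 - 7*(-25)^1 + 1 = (109375) + (-1875) + (175) + (1) = 107676; answer 107676
Stage 2: S1 = 107676; m = 36; cross terms: (-23*-22 - 28*-37)=1542, (28*-5 - 26*-22)=432, (26*36 - 37*-5)=1121, (37*9 - -16*36)=909, (-16*-37 - -23*9)=799; twice the area = |4803| = 4803; area = 4803/2; boundary points = 3 + 1 + 1 + 1 + 1 = 7; strictly interior points = area - boundary/2 + 1 = 2399; answer 2399

2399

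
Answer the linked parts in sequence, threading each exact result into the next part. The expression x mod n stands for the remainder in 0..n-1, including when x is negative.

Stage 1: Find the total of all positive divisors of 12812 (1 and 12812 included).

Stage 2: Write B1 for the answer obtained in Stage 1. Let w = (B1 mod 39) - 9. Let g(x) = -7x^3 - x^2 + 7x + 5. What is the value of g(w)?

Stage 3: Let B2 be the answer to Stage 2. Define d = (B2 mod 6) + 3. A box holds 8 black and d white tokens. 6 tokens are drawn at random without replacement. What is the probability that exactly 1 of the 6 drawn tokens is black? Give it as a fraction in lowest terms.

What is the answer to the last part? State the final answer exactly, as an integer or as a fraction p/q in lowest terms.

Stage 1: 12812 = 2^2 * 3203; sigma = (1 + 2 + 4) * (1 + 3203) = 7 * 3204 = 22428; answer 22428
Stage 2: B1 = 22428; w = -6; -7*(-6)^3 - 1*(-6)^2 + 7*(-6)^1 + 5 = (1512) + (-36) + (-42) + (5) = 1439; answer 1439
Stage 3: B2 = 1439; d = 8; total draws C(16,6) = 8008; favorable C(8,1)*C(8,5) = 448; P = 8/143; answer 8/143

8/143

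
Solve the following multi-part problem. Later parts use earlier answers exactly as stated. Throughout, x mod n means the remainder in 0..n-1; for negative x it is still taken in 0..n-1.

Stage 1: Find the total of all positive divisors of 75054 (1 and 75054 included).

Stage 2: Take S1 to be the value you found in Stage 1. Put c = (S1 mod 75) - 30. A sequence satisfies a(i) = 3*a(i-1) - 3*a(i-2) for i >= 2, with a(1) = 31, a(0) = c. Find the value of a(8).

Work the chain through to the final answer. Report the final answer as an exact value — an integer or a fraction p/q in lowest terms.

Stage 1: 75054 = 2 * 3 * 7 * 1787; sigma = (1 + 2) * (1 + 3) * (1 + 7) * (1 + 1787) = 3 * 4 * 8 * 1788 = 171648; answer 171648
Stage 2: S1 = 171648; c = 18; a(2) = 3*(31) - 3*(18) = 39; iterating: a(2)=39, a(3)=24, a(4)=-45, a(5)=-207, a(6)=-486, a(7)=-837, a(8)=-1053; answer -1053

-1053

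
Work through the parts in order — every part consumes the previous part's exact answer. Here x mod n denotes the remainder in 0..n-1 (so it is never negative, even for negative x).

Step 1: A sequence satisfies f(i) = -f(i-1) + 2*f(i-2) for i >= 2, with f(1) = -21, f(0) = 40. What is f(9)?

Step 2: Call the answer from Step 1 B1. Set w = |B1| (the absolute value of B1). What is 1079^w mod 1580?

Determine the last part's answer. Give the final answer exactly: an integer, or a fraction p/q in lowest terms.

Step 1: f(2) = -1*(-21) + 2*(40) = 101; iterating: f(2)=101, f(3)=-143, f(4)=345, f(5)=-631, f(6)=1321, f(7)=-2583, f(8)=5225, f(9)=-10391; answer -10391
Step 2: B1 = -10391; w = 10391; squarings mod 1580: 1079^1=1079, 1079^2=1361, 1079^4=561, 1079^8=301, 1079^16=541, 1079^32=381, 1079^64=1381, 1079^128=101, 1079^256=721, 1079^512=21, 1079^1024=441, 1079^2048=141, 1079^4096=921, 1079^8192=1361; 1079^10391 = 1079^1 * 1079^2 * 1079^4 * 1079^16 * 1079^128 * 1079^2048 * 1079^8192 = 719 (mod 1580); answer 719

719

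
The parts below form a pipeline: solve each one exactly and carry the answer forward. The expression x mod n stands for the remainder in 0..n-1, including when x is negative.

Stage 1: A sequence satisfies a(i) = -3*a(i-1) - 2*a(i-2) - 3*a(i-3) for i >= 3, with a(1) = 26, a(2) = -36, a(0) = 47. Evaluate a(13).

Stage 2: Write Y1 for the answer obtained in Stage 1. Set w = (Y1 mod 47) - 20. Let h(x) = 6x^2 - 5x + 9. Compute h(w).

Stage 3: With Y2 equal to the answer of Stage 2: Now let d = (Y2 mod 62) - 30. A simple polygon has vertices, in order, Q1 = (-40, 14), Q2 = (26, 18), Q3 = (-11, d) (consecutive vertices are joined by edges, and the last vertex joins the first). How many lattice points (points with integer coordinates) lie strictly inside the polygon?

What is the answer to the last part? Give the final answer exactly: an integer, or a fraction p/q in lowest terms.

469

Stage 1: a(3) = -3*(-36) - 2*(26) - 3*(47) = -85; iterating: a(3)=-85, a(4)=249, a(5)=-469, a(6)=1164, a(7)=-3301, a(8)=8982, a(9)=-23836, a(10)=63447, a(11)=-169615, a(12)=453459, a(13)=-1211488; answer -1211488
Stage 2: Y1 = -1211488; w = 11; 6*(11)^2 - 5*(11)^1 + 9 = (726) + (-55) + (9) = 680; answer 680
Stage 3: Y2 = 680; d = 30; cross terms: (-40*18 - 26*14)=-1084, (26*30 - -11*18)=978, (-11*14 - -40*30)=1046; twice the area = |940| = 940; area = 470; boundary points = 2 + 1 + 1 = 4; strictly interior points = area - boundary/2 + 1 = 469; answer 469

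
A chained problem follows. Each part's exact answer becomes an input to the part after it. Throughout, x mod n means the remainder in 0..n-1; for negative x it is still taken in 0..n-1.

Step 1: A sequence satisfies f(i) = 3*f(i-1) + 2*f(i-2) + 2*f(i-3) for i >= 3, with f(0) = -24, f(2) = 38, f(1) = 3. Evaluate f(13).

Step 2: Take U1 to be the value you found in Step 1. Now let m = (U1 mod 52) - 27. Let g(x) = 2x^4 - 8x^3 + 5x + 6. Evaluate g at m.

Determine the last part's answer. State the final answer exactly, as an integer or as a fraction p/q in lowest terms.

462951

Step 1: f(3) = 3*(38) + 2*(3) + 2*(-24) = 72; iterating: f(3)=72, f(4)=298, f(5)=1114, f(6)=4082, f(7)=15070, f(8)=55602, f(9)=205110, f(10)=756674, f(11)=2791446, f(12)=10297906, f(13)=37989958; answer 37989958
Step 2: U1 = 37989958; m = -21; 2*(-21)^4 - 8*(-21)^3 + 5*(-21)^1 + 6 = (388962) + (74088) + (-105) + (6) = 462951; answer 462951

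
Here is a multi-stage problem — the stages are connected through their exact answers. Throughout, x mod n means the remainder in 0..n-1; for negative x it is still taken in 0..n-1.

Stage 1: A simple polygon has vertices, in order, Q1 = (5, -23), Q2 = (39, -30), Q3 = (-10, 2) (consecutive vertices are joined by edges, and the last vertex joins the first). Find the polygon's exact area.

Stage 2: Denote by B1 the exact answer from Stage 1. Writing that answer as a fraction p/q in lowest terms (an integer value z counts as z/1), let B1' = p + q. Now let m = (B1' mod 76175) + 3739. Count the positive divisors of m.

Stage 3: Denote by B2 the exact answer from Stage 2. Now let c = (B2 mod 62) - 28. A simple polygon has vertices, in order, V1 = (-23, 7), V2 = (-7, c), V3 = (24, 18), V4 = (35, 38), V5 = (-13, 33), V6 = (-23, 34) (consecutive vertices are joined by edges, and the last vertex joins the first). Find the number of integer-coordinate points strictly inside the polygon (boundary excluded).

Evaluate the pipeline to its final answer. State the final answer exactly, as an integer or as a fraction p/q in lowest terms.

Stage 1: cross terms: (5*-30 - 39*-23)=747, (39*2 - -10*-30)=-222, (-10*-23 - 5*2)=220; twice the area = |745| = 745; area = 745/2; answer 745/2
Stage 2: B1 = 745/2; threaded value p + q = 747; m = 4486; 4486 = 2 * 2243; number of divisors = (1+1) * (1+1) = 4; answer 4
Stage 3: B2 = 4; c = -24; cross terms: (-23*-24 - -7*7)=601, (-7*18 - 24*-24)=450, (24*38 - 35*18)=282, (35*33 - -13*38)=1649, (-13*34 - -23*33)=317, (-23*7 - -23*34)=621; twice the area = |3920| = 3920; area = 1960; boundary points = 1 + 1 + 1 + 1 + 1 + 27 = 32; strictly interior points = area - boundary/2 + 1 = 1945; answer 1945

1945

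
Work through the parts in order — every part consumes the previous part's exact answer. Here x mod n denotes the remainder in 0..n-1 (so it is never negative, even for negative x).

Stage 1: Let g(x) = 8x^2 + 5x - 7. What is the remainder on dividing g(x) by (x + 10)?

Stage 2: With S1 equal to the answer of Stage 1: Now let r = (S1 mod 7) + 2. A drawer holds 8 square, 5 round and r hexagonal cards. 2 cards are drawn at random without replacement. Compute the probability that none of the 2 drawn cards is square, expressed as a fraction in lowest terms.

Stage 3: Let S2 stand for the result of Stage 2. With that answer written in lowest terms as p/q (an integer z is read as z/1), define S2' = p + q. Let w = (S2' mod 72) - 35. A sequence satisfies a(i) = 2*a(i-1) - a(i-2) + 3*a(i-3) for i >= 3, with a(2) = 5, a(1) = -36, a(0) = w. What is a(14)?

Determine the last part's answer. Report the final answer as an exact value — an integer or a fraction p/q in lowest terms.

Stage 1: remainder = value at the root: 8*(-10)^2 + 5*(-10)^1 - 7 = (800) + (-50) + (-7) = 743; answer 743
Stage 2: S1 = 743; r = 3; total draws C(16,2) = 120; favorable C(8,2) = 28; P = 7/30; answer 7/30
Stage 3: S2 = 7/30; threaded value p + q = 37; w = 2; a(3) = 2*(5) - 1*(-36) + 3*(2) = 52; iterating: a(3)=52, a(4)=-9, a(5)=-55, a(6)=55, a(7)=138, a(8)=56, a(9)=139, a(10)=636, a(11)=1301, a(12)=2383, a(13)=5373, a(14)=12266; answer 12266

12266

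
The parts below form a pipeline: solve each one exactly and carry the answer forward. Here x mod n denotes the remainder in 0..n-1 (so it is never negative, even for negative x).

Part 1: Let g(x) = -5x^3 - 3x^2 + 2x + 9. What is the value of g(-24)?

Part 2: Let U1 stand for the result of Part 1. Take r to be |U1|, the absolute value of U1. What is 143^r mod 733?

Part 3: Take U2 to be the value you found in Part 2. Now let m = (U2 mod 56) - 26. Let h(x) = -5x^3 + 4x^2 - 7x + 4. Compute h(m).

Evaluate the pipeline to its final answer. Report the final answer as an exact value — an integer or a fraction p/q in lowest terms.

-4666

Part 1: -5*(-24)^3 - 3*(-24)^2 + 2*(-24)^1 + 9 = (69120) + (-1728) + (-48) + (9) = 67353; answer 67353
Part 2: U1 = 67353; r = 67353; squarings mod 733: 143^1=143, 143^2=658, 143^4=494, 143^8=680, 143^16=610, 143^32=469, 143^64=61, 143^128=56, 143^256=204, 143^512=568, 143^1024=104, 143^2048=554, 143^4096=522, 143^8192=541, 143^16384=214, 143^32768=350, 143^65536=89; 143^67353 = 143^1 * 143^8 * 143^16 * 143^256 * 143^512 * 143^1024 * 143^65536 = 484 (mod 733); answer 484
Part 3: U2 = 484; m = 10; -5*(10)^3 + 4*(10)^2 - 7*(10)^1 + 4 = (-5000) + (400) + (-70) + (4) = -4666; answer -4666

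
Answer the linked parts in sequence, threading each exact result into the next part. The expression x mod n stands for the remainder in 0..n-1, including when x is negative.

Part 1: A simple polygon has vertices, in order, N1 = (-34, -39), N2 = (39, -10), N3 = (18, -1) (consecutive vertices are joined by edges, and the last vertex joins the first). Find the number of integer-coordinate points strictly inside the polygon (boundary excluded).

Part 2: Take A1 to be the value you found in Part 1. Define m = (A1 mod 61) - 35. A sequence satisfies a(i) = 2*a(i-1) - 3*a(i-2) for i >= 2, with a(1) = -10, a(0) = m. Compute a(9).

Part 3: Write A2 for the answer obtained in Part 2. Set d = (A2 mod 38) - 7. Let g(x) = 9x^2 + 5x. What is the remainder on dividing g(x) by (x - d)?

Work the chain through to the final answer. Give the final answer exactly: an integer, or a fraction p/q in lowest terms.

Part 1: cross terms: (-34*-10 - 39*-39)=1861, (39*-1 - 18*-10)=141, (18*-39 - -34*-1)=-736; twice the area = |1266| = 1266; area = 633; boundary points = 1 + 3 + 2 = 6; strictly interior points = area - boundary/2 + 1 = 631; answer 631
Part 2: A1 = 631; m = -14; a(2) = 2*(-10) - 3*(-14) = 22; iterating: a(2)=22, a(3)=74, a(4)=82, a(5)=-58, a(6)=-362, a(7)=-550, a(8)=-14, a(9)=1622; answer 1622
Part 3: A2 = 1622; d = 19; remainder = value at the root: 9*(19)^2 + 5*(19)^1 = (3249) + (95) = 3344; answer 3344

3344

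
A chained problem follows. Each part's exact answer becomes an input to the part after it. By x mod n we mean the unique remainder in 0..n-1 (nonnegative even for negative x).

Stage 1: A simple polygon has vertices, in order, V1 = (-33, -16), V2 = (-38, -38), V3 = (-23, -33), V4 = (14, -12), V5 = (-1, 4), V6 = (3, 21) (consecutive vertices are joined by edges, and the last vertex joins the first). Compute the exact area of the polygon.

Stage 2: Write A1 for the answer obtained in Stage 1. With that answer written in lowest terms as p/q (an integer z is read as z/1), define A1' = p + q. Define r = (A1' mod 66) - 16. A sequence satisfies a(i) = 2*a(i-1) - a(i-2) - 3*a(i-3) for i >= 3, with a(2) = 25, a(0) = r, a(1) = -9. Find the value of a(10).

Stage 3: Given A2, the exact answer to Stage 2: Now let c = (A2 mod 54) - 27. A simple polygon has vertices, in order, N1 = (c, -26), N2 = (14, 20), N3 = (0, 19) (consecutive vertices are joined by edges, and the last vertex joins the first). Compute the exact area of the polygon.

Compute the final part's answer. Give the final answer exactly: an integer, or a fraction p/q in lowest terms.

627/2

Stage 1: cross terms: (-33*-38 - -38*-16)=646, (-38*-33 - -23*-38)=380, (-23*-12 - 14*-33)=738, (14*4 - -1*-12)=44, (-1*21 - 3*4)=-33, (3*-16 - -33*21)=645; twice the area = |2420| = 2420; area = 1210; answer 1210
Stage 2: A1 = 1210; threaded value p + q = 1211; r = 7; a(3) = 2*(25) - 1*(-9) - 3*(7) = 38; iterating: a(3)=38, a(4)=78, a(5)=43, a(6)=-106, a(7)=-489, a(8)=-1001, a(9)=-1195, a(10)=78; answer 78
Stage 3: A2 = 78; c = -3; cross terms: (-3*20 - 14*-26)=304, (14*19 - 0*20)=266, (0*-26 - -3*19)=57; twice the area = |627| = 627; area = 627/2; answer 627/2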